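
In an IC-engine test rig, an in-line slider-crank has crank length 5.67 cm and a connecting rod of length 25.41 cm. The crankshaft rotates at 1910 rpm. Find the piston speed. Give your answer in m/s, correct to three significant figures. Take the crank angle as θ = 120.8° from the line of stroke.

8.61

ω = 2π·1910/60 = 200 rad/s
For an in-line slider-crank, x = r cosθ + √(L² − r² sin²θ), so v = −rω sinθ·[1 + r cosθ/√(L² − r² sin²θ)].
With r = 0.0567 m, L = 0.2541 m, θ = 120.8°: √(L² − r² sin²θ) = 0.24939 m.
v = −0.0567·200·0.85896·[1 + 0.0567·-0.51204/0.24939] = -8.6073 m/s.
|v| = 8.6073 m/s.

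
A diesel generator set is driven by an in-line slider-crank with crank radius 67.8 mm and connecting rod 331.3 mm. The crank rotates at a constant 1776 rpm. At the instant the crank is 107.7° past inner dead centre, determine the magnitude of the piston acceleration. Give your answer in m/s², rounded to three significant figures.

ω = 2π·1776/60 = 186 rad/s
x(θ) = r cosθ + √(L² − r² sin²θ); with ω constant, a = ω²·d²x/dθ².
d²x/dθ² = −r cosθ − r²(cos2θ)/√u − r⁴ sin²2θ/(4u^{3/2}),  u = L² − r² sin²θ = 0.105588 m².
Substituting r = 0.0678 m, L = 0.3313 m, θ = 107.7°: d²x/dθ² = +0.032093 m.
a = ω²·d²x/dθ² = (186)²·(+0.032093) = +1110.1 m/s²;  |a| = 1110.1 m/s².

1110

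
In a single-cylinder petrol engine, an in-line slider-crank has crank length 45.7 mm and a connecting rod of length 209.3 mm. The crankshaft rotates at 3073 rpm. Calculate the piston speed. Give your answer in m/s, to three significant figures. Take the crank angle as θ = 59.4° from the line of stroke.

ω = 2π·3073/60 = 321.8 rad/s
For an in-line slider-crank, x = r cosθ + √(L² − r² sin²θ), so v = −rω sinθ·[1 + r cosθ/√(L² − r² sin²θ)].
With r = 0.0457 m, L = 0.2093 m, θ = 59.4°: √(L² − r² sin²θ) = 0.20557 m.
v = −0.0457·321.8·0.86074·[1 + 0.0457·0.50904/0.20557] = -14.091 m/s.
|v| = 14.091 m/s.

14.1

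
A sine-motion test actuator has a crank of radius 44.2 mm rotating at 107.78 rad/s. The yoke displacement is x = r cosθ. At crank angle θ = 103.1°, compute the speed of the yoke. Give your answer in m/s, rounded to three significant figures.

4.64

ω = 107.8 rad/s
x = r cosθ ⇒ ẋ = −rω sinθ.
|v| = rω|sinθ| = 0.0442·107.8·|sin 103.1°| = 4.6399 m/s.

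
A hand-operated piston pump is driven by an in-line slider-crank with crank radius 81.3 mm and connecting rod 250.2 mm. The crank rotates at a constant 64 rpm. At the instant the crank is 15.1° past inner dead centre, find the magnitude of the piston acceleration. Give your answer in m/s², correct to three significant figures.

4.56

ω = 2π·64/60 = 6.702 rad/s
x(θ) = r cosθ + √(L² − r² sin²θ); with ω constant, a = ω²·d²x/dθ².
d²x/dθ² = −r cosθ − r²(cos2θ)/√u − r⁴ sin²2θ/(4u^{3/2}),  u = L² − r² sin²θ = 0.0621515 m².
Substituting r = 0.0813 m, L = 0.2502 m, θ = 15.1°: d²x/dθ² = -0.10159 m.
a = ω²·d²x/dθ² = (6.702)²·(-0.10159) = -4.563 m/s²;  |a| = 4.563 m/s².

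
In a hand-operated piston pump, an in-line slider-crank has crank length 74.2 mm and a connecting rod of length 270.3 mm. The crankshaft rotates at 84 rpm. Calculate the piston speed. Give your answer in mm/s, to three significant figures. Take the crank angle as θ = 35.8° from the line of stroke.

ω = 2π·84/60 = 8.796 rad/s
For an in-line slider-crank, x = r cosθ + √(L² − r² sin²θ), so v = −rω sinθ·[1 + r cosθ/√(L² − r² sin²θ)].
With r = 0.0742 m, L = 0.2703 m, θ = 35.8°: √(L² − r² sin²θ) = 0.26679 m.
v = −0.0742·8.796·0.58496·[1 + 0.0742·0.81106/0.26679] = -0.46792 m/s.
|v| = 0.46792 m/s = 467.92 mm/s.

468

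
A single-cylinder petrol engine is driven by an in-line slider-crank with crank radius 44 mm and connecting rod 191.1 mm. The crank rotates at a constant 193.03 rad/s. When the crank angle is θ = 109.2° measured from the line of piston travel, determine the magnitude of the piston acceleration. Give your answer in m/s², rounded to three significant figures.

840

ω = 193 rad/s
x(θ) = r cosθ + √(L² − r² sin²θ); with ω constant, a = ω²·d²x/dθ².
d²x/dθ² = −r cosθ − r²(cos2θ)/√u − r⁴ sin²2θ/(4u^{3/2}),  u = L² − r² sin²θ = 0.0347926 m².
Substituting r = 0.044 m, L = 0.1911 m, θ = 109.2°: d²x/dθ² = +0.022549 m.
a = ω²·d²x/dθ² = (193)²·(+0.022549) = +840.17 m/s²;  |a| = 840.17 m/s².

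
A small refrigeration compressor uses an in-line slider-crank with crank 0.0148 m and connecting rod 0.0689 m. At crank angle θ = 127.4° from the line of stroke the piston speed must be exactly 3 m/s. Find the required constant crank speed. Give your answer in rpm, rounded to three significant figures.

For an in-line slider-crank, |v_piston| = rω|sinθ|·[1 + r cosθ/√(L² − r² sin²θ)].
With r = 0.0148 m, L = 0.0689 m, θ = 127.4°: the bracketed kinematic factor |dx/dθ| = 0.010201 m.
ω = v/|dx/dθ| = 3/0.010201 = 294.1 rad/s.
N = 60ω/(2π) = 2808.5 rpm.

2810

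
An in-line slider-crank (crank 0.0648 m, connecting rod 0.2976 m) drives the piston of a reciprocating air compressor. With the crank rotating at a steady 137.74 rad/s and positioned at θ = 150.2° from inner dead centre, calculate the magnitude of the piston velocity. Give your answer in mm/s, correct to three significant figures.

3590

ω = 137.7 rad/s
For an in-line slider-crank, x = r cosθ + √(L² − r² sin²θ), so v = −rω sinθ·[1 + r cosθ/√(L² − r² sin²θ)].
With r = 0.0648 m, L = 0.2976 m, θ = 150.2°: √(L² − r² sin²θ) = 0.29585 m.
v = −0.0648·137.7·0.49697·[1 + 0.0648·-0.86777/0.29585] = -3.5927 m/s.
|v| = 3.5927 m/s = 3592.7 mm/s.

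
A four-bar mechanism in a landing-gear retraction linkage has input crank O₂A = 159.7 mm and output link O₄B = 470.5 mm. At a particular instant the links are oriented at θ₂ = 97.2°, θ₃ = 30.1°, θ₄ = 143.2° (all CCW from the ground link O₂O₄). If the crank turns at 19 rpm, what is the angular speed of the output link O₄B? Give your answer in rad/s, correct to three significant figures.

ω₂ = 1.99 rad/s (from 19 rpm).
Differentiating the loop-closure r₂e^{iθ₂}+r₃e^{iθ₃}=r₁+r₄e^{iθ₄} gives r₂ω₂e^{iθ₂}+r₃ω₃e^{iθ₃}=r₄ω₄e^{iθ₄}.
Eliminating the other unknown: ω₄ = r₂ω₂ sin(θ₂−θ₃) / [r₄ sin(θ₄−θ₃)].
Numerator sine = +0.92119; denominator sine = +0.91982.
Result = 0.1597·1.99·(+0.92119) / (0.4705·(+0.91982)) = +0.67635 rad/s; magnitude 0.67635 rad/s.

0.676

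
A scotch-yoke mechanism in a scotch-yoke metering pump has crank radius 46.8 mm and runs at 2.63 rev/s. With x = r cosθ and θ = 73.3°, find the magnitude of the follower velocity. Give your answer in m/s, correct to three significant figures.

0.741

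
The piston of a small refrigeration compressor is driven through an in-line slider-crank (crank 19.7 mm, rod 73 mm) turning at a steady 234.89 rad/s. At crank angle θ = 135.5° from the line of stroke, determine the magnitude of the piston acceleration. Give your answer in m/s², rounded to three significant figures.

764

ω = 234.9 rad/s
x(θ) = r cosθ + √(L² − r² sin²θ); with ω constant, a = ω²·d²x/dθ².
d²x/dθ² = −r cosθ − r²(cos2θ)/√u − r⁴ sin²2θ/(4u^{3/2}),  u = L² − r² sin²θ = 0.00513834 m².
Substituting r = 0.0197 m, L = 0.073 m, θ = 135.5°: d²x/dθ² = +0.013854 m.
a = ω²·d²x/dθ² = (234.9)²·(+0.013854) = +764.39 m/s²;  |a| = 764.39 m/s².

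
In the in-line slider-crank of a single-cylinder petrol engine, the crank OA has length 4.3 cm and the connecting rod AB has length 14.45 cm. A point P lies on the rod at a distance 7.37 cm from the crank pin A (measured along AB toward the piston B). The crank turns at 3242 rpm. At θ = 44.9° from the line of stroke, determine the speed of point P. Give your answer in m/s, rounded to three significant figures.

12.5

ω = 339.5 rad/s.  Crank-pin speed |V_A| = rω = 14.599 m/s, perpendicular to OA.
Rod angle: sinφ = −(r/L) sinθ ⇒ φ = -12.125°; ω_rod = −rω cosθ/√(L²−r²sin²θ) = -73.195 rad/s.
V_P = V_A + ω_rod × AP, with AP = 0.0737 m along the rod.
Components: V_Px = −rω sinθ − a·ω_rod·sinφ = -11.438 m/s;  V_Py = rω cosθ + a·ω_rod·cosφ = +5.0666 m/s.
|V_P| = √(V_Px² + V_Py²) = 12.51 m/s.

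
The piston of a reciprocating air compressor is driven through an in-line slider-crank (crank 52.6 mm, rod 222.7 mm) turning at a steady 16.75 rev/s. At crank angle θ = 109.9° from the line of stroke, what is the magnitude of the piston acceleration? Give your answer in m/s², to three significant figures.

306

ω = 2π·16.8 = 105.2 rad/s
x(θ) = r cosθ + √(L² − r² sin²θ); with ω constant, a = ω²·d²x/dθ².
d²x/dθ² = −r cosθ − r²(cos2θ)/√u − r⁴ sin²2θ/(4u^{3/2}),  u = L² − r² sin²θ = 0.0471491 m².
Substituting r = 0.0526 m, L = 0.2227 m, θ = 109.9°: d²x/dθ² = +0.027617 m.
a = ω²·d²x/dθ² = (105.2)²·(+0.027617) = +305.89 m/s²;  |a| = 305.89 m/s².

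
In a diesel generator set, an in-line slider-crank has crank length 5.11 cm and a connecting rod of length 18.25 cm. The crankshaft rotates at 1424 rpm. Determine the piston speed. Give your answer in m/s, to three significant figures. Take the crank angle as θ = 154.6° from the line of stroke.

ω = 2π·1424/60 = 149.1 rad/s
For an in-line slider-crank, x = r cosθ + √(L² − r² sin²θ), so v = −rω sinθ·[1 + r cosθ/√(L² − r² sin²θ)].
With r = 0.0511 m, L = 0.1825 m, θ = 154.6°: √(L² − r² sin²θ) = 0.18118 m.
v = −0.0511·149.1·0.42894·[1 + 0.0511·-0.90334/0.18118] = -2.4358 m/s.
|v| = 2.4358 m/s.

2.44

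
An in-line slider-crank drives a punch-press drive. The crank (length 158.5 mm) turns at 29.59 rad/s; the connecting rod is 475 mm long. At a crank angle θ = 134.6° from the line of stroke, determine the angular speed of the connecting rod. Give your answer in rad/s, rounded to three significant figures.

ω = 29.59 rad/s
The rod makes angle φ with the slider axis where L sinφ = r sinθ; differentiating, L cosφ·φ̇ = r ω cosθ.
L cosφ = √(L² − r² sin²θ) = 0.4614 m.
|ω_rod| = r ω |cosθ| / √(L² − r² sin²θ) = 0.1585·29.59·0.70215/0.4614 = 7.1372 rad/s.

7.14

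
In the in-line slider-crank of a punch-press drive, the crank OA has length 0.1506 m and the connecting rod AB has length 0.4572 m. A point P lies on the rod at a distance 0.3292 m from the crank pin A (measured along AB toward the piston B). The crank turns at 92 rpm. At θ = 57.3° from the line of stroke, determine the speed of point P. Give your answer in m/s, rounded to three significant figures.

ω = 9.634 rad/s.  Crank-pin speed |V_A| = rω = 1.4509 m/s, perpendicular to OA.
Rod angle: sinφ = −(r/L) sinθ ⇒ φ = -16.093°; ω_rod = −rω cosθ/√(L²−r²sin²θ) = -1.7844 rad/s.
V_P = V_A + ω_rod × AP, with AP = 0.3292 m along the rod.
Components: V_Px = −rω sinθ − a·ω_rod·sinφ = -1.3838 m/s;  V_Py = rω cosθ + a·ω_rod·cosφ = +0.21945 m/s.
|V_P| = √(V_Px² + V_Py²) = 1.4011 m/s.

1.40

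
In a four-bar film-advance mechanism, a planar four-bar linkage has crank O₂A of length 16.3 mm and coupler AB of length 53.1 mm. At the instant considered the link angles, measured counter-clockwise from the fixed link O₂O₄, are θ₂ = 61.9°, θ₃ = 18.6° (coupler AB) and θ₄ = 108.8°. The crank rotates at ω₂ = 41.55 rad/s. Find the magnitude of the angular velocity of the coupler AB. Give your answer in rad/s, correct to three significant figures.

9.31

ω₂ = 41.55 rad/s
Differentiating the loop-closure r₂e^{iθ₂}+r₃e^{iθ₃}=r₁+r₄e^{iθ₄} gives r₂ω₂e^{iθ₂}+r₃ω₃e^{iθ₃}=r₄ω₄e^{iθ₄}.
Eliminating the other unknown: ω₃ = r₂ω₂ sin(θ₄−θ₂) / [r₃ sin(θ₃−θ₄)].
Numerator sine = +0.73016; denominator sine = -0.99999.
Result = 0.0163·41.55·(+0.73016) / (0.0531·(-0.99999)) = -9.3129 rad/s; magnitude 9.3129 rad/s.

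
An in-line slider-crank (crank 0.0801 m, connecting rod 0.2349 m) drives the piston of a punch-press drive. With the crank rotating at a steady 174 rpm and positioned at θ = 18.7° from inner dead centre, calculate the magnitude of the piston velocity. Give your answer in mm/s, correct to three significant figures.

ω = 2π·174/60 = 18.22 rad/s
For an in-line slider-crank, x = r cosθ + √(L² − r² sin²θ), so v = −rω sinθ·[1 + r cosθ/√(L² − r² sin²θ)].
With r = 0.0801 m, L = 0.2349 m, θ = 18.7°: √(L² − r² sin²θ) = 0.23349 m.
v = −0.0801·18.22·0.32061·[1 + 0.0801·0.94721/0.23349] = -0.62 m/s.
|v| = 0.62 m/s = 620 mm/s.

620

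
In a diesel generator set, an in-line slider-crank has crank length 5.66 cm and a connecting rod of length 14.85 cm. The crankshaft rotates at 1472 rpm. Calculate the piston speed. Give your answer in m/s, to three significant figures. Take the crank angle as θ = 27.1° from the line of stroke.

5.34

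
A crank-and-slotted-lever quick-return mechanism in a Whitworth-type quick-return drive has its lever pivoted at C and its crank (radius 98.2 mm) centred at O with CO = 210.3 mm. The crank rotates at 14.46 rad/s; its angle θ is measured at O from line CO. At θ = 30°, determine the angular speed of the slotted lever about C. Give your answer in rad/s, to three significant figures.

ω = 14.46 rad/s
Crank pin A relative to C: A = (d + r cosθ, r sinθ); lever angle φ = atan2(r sinθ, d + r cosθ).
Differentiating tanφ: φ̇ = rω(d cosθ + r)/(d² + r² + 2dr cosθ).
d² + r² + 2dr cosθ = |CA|² = 0.0896387 m²;  d cosθ + r = +0.28033 m.
|ω_lever| = |0.0982·14.46·+0.28033| / 0.0896387 = 4.4406 rad/s.

4.44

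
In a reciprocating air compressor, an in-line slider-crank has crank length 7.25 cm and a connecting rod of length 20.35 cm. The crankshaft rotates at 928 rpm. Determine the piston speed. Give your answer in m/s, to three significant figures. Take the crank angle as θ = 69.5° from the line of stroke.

7.47

ω = 2π·928/60 = 97.18 rad/s
For an in-line slider-crank, x = r cosθ + √(L² − r² sin²θ), so v = −rω sinθ·[1 + r cosθ/√(L² − r² sin²θ)].
With r = 0.0725 m, L = 0.2035 m, θ = 69.5°: √(L² − r² sin²θ) = 0.19183 m.
v = −0.0725·97.18·0.93667·[1 + 0.0725·0.35021/0.19183] = -7.4728 m/s.
|v| = 7.4728 m/s.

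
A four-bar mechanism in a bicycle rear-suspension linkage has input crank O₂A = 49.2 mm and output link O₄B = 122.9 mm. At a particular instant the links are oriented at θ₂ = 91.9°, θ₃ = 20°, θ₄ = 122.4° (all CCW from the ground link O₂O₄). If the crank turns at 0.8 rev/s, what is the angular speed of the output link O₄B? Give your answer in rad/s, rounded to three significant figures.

1.96

ω₂ = 5.027 rad/s (from 0.8 rev/s).
Differentiating the loop-closure r₂e^{iθ₂}+r₃e^{iθ₃}=r₁+r₄e^{iθ₄} gives r₂ω₂e^{iθ₂}+r₃ω₃e^{iθ₃}=r₄ω₄e^{iθ₄}.
Eliminating the other unknown: ω₄ = r₂ω₂ sin(θ₂−θ₃) / [r₄ sin(θ₄−θ₃)].
Numerator sine = +0.95052; denominator sine = +0.97667.
Result = 0.0492·5.027·(+0.95052) / (0.1229·(+0.97667)) = +1.9584 rad/s; magnitude 1.9584 rad/s.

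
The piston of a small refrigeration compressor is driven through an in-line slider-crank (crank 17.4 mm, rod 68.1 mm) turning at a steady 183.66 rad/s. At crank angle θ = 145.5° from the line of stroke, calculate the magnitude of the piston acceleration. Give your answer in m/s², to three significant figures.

427

ω = 183.7 rad/s
x(θ) = r cosθ + √(L² − r² sin²θ); with ω constant, a = ω²·d²x/dθ².
d²x/dθ² = −r cosθ − r²(cos2θ)/√u − r⁴ sin²2θ/(4u^{3/2}),  u = L² − r² sin²θ = 0.00454048 m².
Substituting r = 0.0174 m, L = 0.0681 m, θ = 145.5°: d²x/dθ² = +0.012664 m.
a = ω²·d²x/dθ² = (183.7)²·(+0.012664) = +427.18 m/s²;  |a| = 427.18 m/s².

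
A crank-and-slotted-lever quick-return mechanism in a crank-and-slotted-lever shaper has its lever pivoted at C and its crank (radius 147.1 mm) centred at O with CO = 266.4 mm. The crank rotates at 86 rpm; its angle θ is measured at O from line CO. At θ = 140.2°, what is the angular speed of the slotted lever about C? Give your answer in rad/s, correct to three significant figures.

2.35

ω = 9.006 rad/s (from 86 rpm).
Crank pin A relative to C: A = (d + r cosθ, r sinθ); lever angle φ = atan2(r sinθ, d + r cosθ).
Differentiating tanφ: φ̇ = rω(d cosθ + r)/(d² + r² + 2dr cosθ).
d² + r² + 2dr cosθ = |CA|² = 0.0323932 m²;  d cosθ + r = -0.057571 m.
|ω_lever| = |0.1471·9.006·-0.057571| / 0.0323932 = 2.3544 rad/s.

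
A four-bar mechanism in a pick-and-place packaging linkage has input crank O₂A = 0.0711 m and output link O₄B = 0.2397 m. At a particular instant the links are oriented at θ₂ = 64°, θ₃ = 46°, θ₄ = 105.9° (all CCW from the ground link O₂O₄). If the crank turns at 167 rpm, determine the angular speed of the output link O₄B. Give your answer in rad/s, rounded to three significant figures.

ω₂ = 17.49 rad/s (from 167 rpm).
Differentiating the loop-closure r₂e^{iθ₂}+r₃e^{iθ₃}=r₁+r₄e^{iθ₄} gives r₂ω₂e^{iθ₂}+r₃ω₃e^{iθ₃}=r₄ω₄e^{iθ₄}.
Eliminating the other unknown: ω₄ = r₂ω₂ sin(θ₂−θ₃) / [r₄ sin(θ₄−θ₃)].
Numerator sine = +0.30902; denominator sine = +0.86515.
Result = 0.0711·17.49·(+0.30902) / (0.2397·(+0.86515)) = +1.8528 rad/s; magnitude 1.8528 rad/s.

1.85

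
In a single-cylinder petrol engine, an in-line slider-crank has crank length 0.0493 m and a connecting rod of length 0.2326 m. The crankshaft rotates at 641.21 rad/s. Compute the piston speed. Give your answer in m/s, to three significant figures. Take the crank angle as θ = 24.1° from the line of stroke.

ω = 641.2 rad/s
For an in-line slider-crank, x = r cosθ + √(L² − r² sin²θ), so v = −rω sinθ·[1 + r cosθ/√(L² − r² sin²θ)].
With r = 0.0493 m, L = 0.2326 m, θ = 24.1°: √(L² − r² sin²θ) = 0.23173 m.
v = −0.0493·641.2·0.40833·[1 + 0.0493·0.91283/0.23173] = -15.415 m/s.
|v| = 15.415 m/s.

15.4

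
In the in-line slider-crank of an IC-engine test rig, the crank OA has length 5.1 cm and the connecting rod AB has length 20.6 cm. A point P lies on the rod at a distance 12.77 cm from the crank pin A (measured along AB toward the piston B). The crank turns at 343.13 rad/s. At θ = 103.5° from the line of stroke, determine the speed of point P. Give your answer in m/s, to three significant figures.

16.5

ω = 343.1 rad/s.  Crank-pin speed |V_A| = rω = 17.5 m/s, perpendicular to OA.
Rod angle: sinφ = −(r/L) sinθ ⇒ φ = -13.930°; ω_rod = −rω cosθ/√(L²−r²sin²θ) = +20.432 rad/s.
V_P = V_A + ω_rod × AP, with AP = 0.1277 m along the rod.
Components: V_Px = −rω sinθ − a·ω_rod·sinφ = -16.388 m/s;  V_Py = rω cosθ + a·ω_rod·cosφ = -1.5528 m/s.
|V_P| = √(V_Px² + V_Py²) = 16.461 m/s.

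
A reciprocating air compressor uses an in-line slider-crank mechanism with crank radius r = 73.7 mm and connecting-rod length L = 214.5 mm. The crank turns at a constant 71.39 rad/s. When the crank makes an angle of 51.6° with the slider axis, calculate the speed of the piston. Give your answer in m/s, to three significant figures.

ω = 71.39 rad/s
For an in-line slider-crank, x = r cosθ + √(L² − r² sin²θ), so v = −rω sinθ·[1 + r cosθ/√(L² − r² sin²θ)].
With r = 0.0737 m, L = 0.2145 m, θ = 51.6°: √(L² − r² sin²θ) = 0.20658 m.
v = −0.0737·71.39·0.78369·[1 + 0.0737·0.62115/0.20658] = -5.0371 m/s.
|v| = 5.0371 m/s.

5.04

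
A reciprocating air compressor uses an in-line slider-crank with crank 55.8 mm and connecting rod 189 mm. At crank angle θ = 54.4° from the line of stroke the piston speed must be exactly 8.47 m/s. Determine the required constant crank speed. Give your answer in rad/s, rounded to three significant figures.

For an in-line slider-crank, |v_piston| = rω|sinθ|·[1 + r cosθ/√(L² − r² sin²θ)].
With r = 0.0558 m, L = 0.189 m, θ = 54.4°: the bracketed kinematic factor |dx/dθ| = 0.053404 m.
ω = v/|dx/dθ| = 8.47/0.053404 = 158.6 rad/s.

159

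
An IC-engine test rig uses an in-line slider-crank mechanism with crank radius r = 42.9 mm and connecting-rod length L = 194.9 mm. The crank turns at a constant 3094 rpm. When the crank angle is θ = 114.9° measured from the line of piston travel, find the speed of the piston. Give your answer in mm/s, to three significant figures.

ω = 2π·3094/60 = 324 rad/s
For an in-line slider-crank, x = r cosθ + √(L² − r² sin²θ), so v = −rω sinθ·[1 + r cosθ/√(L² − r² sin²θ)].
With r = 0.0429 m, L = 0.1949 m, θ = 114.9°: √(L² − r² sin²θ) = 0.19098 m.
v = −0.0429·324·0.90704·[1 + 0.0429·-0.42104/0.19098] = -11.415 m/s.
|v| = 11.415 m/s = 11415 mm/s.

11400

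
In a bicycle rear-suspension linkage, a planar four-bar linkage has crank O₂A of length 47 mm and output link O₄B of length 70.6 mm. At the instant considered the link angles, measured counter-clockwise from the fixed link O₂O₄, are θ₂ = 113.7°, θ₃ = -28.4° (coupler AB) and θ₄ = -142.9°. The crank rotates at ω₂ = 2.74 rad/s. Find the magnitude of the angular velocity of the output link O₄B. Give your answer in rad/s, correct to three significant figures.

ω₂ = 2.74 rad/s
Differentiating the loop-closure r₂e^{iθ₂}+r₃e^{iθ₃}=r₁+r₄e^{iθ₄} gives r₂ω₂e^{iθ₂}+r₃ω₃e^{iθ₃}=r₄ω₄e^{iθ₄}.
Eliminating the other unknown: ω₄ = r₂ω₂ sin(θ₂−θ₃) / [r₄ sin(θ₄−θ₃)].
Numerator sine = +0.61429; denominator sine = -0.90996.
Result = 0.047·2.74·(+0.61429) / (0.0706·(-0.90996)) = -1.2314 rad/s; magnitude 1.2314 rad/s.

1.23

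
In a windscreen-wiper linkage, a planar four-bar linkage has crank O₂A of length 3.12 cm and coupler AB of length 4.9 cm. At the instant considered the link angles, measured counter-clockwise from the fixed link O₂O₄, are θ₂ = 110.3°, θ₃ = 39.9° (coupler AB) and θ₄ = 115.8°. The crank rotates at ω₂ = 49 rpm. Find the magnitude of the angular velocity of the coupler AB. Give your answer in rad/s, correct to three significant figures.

ω₂ = 5.131 rad/s (from 49 rpm).
Differentiating the loop-closure r₂e^{iθ₂}+r₃e^{iθ₃}=r₁+r₄e^{iθ₄} gives r₂ω₂e^{iθ₂}+r₃ω₃e^{iθ₃}=r₄ω₄e^{iθ₄}.
Eliminating the other unknown: ω₃ = r₂ω₂ sin(θ₄−θ₂) / [r₃ sin(θ₃−θ₄)].
Numerator sine = +0.09585; denominator sine = -0.96987.
Result = 0.0312·5.131·(+0.09585) / (0.049·(-0.96987)) = -0.32288 rad/s; magnitude 0.32288 rad/s.

0.323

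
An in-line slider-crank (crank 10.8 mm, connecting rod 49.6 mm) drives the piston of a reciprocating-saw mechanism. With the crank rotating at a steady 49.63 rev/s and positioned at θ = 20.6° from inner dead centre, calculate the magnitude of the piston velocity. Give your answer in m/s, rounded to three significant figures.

1.43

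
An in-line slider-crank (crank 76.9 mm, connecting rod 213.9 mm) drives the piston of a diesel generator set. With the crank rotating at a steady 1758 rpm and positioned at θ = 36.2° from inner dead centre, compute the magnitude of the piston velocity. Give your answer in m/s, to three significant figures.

10.8

ω = 2π·1758/60 = 184.1 rad/s
For an in-line slider-crank, x = r cosθ + √(L² − r² sin²θ), so v = −rω sinθ·[1 + r cosθ/√(L² − r² sin²θ)].
With r = 0.0769 m, L = 0.2139 m, θ = 36.2°: √(L² − r² sin²θ) = 0.20902 m.
v = −0.0769·184.1·0.59061·[1 + 0.0769·0.80696/0.20902] = -10.844 m/s.
|v| = 10.844 m/s.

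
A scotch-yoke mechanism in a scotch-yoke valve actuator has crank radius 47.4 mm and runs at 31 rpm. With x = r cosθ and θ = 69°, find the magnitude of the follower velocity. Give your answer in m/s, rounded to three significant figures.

0.144

ω = 3.246 rad/s (from 31 rpm).
x = r cosθ ⇒ ẋ = −rω sinθ.
|v| = rω|sinθ| = 0.0474·3.246·|sin 69°| = 0.14365 m/s.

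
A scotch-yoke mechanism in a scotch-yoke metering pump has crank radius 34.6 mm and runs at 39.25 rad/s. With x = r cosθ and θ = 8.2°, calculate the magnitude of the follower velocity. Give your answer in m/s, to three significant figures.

ω = 39.25 rad/s
x = r cosθ ⇒ ẋ = −rω sinθ.
|v| = rω|sinθ| = 0.0346·39.25·|sin 8.2°| = 0.1937 m/s.

0.194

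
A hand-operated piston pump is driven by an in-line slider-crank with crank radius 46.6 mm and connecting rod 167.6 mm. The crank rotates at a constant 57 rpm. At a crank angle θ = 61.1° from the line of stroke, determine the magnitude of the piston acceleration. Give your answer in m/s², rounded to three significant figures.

ω = 2π·57/60 = 5.969 rad/s
x(θ) = r cosθ + √(L² − r² sin²θ); with ω constant, a = ω²·d²x/dθ².
d²x/dθ² = −r cosθ − r²(cos2θ)/√u − r⁴ sin²2θ/(4u^{3/2}),  u = L² − r² sin²θ = 0.0264254 m².
Substituting r = 0.0466 m, L = 0.1676 m, θ = 61.1°: d²x/dθ² = -0.015599 m.
a = ω²·d²x/dθ² = (5.969)²·(-0.015599) = -0.55578 m/s²;  |a| = 0.55578 m/s².

0.556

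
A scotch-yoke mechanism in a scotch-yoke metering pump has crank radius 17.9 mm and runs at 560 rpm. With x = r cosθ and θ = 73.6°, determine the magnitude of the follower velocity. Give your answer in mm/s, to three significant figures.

1010

ω = 58.64 rad/s (from 560 rpm).
x = r cosθ ⇒ ẋ = −rω sinθ.
|v| = rω|sinθ| = 0.0179·58.64·|sin 73.6°| = 1.007 m/s = 1007 mm/s.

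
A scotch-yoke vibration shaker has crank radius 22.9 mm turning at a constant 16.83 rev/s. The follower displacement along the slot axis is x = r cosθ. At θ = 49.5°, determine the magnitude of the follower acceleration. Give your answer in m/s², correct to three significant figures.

ω = 105.7 rad/s (from 16.83 rev/s).
x = r cosθ ⇒ ẍ = −rω² cosθ (ω constant).
|a| = rω²|cosθ| = 0.0229·(105.7)²·|cos 49.5°| = 166.31 m/s².

166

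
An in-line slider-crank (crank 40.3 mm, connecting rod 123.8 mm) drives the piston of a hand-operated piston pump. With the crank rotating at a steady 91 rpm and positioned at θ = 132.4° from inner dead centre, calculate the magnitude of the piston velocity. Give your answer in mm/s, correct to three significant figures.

219

ω = 2π·91/60 = 9.529 rad/s
For an in-line slider-crank, x = r cosθ + √(L² − r² sin²θ), so v = −rω sinθ·[1 + r cosθ/√(L² − r² sin²θ)].
With r = 0.0403 m, L = 0.1238 m, θ = 132.4°: √(L² − r² sin²θ) = 0.12017 m.
v = −0.0403·9.529·0.73846·[1 + 0.0403·-0.67430/0.12017] = -0.21947 m/s.
|v| = 0.21947 m/s = 219.47 mm/s.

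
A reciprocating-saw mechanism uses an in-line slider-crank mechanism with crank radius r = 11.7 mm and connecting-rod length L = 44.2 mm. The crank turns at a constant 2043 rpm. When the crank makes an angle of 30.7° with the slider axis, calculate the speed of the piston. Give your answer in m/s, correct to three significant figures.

ω = 2π·2043/60 = 213.9 rad/s
For an in-line slider-crank, x = r cosθ + √(L² − r² sin²θ), so v = −rω sinθ·[1 + r cosθ/√(L² − r² sin²θ)].
With r = 0.0117 m, L = 0.0442 m, θ = 30.7°: √(L² − r² sin²θ) = 0.043795 m.
v = −0.0117·213.9·0.51054·[1 + 0.0117·0.85985/0.043795] = -1.5715 m/s.
|v| = 1.5715 m/s.

1.57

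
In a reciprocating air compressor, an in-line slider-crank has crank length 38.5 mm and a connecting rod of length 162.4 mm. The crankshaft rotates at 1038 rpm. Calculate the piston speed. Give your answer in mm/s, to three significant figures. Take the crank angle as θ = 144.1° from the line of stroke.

1980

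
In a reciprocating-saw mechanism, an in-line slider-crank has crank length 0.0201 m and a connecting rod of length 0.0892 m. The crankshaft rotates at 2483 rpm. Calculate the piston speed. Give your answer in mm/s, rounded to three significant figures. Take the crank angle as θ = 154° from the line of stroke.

ω = 2π·2483/60 = 260 rad/s
For an in-line slider-crank, x = r cosθ + √(L² − r² sin²θ), so v = −rω sinθ·[1 + r cosθ/√(L² − r² sin²θ)].
With r = 0.0201 m, L = 0.0892 m, θ = 154°: √(L² − r² sin²θ) = 0.088764 m.
v = −0.0201·260·0.43837·[1 + 0.0201·-0.89879/0.088764] = -1.8248 m/s.
|v| = 1.8248 m/s = 1824.8 mm/s.

1820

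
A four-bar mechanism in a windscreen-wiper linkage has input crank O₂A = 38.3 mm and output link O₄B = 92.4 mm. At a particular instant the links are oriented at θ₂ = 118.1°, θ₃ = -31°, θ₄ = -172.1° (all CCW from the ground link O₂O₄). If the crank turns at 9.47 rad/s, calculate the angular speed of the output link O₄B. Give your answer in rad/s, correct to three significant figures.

ω₂ = 9.47 rad/s
Differentiating the loop-closure r₂e^{iθ₂}+r₃e^{iθ₃}=r₁+r₄e^{iθ₄} gives r₂ω₂e^{iθ₂}+r₃ω₃e^{iθ₃}=r₄ω₄e^{iθ₄}.
Eliminating the other unknown: ω₄ = r₂ω₂ sin(θ₂−θ₃) / [r₄ sin(θ₄−θ₃)].
Numerator sine = +0.51354; denominator sine = -0.62796.
Result = 0.0383·9.47·(+0.51354) / (0.0924·(-0.62796)) = -3.2101 rad/s; magnitude 3.2101 rad/s.

3.21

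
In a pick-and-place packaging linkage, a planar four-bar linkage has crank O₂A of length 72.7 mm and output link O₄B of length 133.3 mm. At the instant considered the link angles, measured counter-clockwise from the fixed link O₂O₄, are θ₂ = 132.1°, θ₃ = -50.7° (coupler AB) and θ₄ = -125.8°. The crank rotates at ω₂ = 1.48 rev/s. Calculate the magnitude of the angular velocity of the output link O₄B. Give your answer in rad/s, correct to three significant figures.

ω₂ = 9.299 rad/s (from 1.48 rev/s).
Differentiating the loop-closure r₂e^{iθ₂}+r₃e^{iθ₃}=r₁+r₄e^{iθ₄} gives r₂ω₂e^{iθ₂}+r₃ω₃e^{iθ₃}=r₄ω₄e^{iθ₄}.
Eliminating the other unknown: ω₄ = r₂ω₂ sin(θ₂−θ₃) / [r₄ sin(θ₄−θ₃)].
Numerator sine = -0.04885; denominator sine = -0.96638.
Result = 0.0727·9.299·(-0.04885) / (0.1333·(-0.96638)) = +0.25637 rad/s; magnitude 0.25637 rad/s.

0.256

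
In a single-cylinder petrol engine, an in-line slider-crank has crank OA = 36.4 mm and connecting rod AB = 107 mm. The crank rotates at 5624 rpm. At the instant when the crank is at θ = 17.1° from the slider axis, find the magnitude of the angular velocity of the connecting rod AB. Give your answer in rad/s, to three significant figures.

ω = 588.9 rad/s (converted from 5624 rpm).
The rod makes angle φ with the slider axis where L sinφ = r sinθ; differentiating, L cosφ·φ̇ = r ω cosθ.
L cosφ = √(L² − r² sin²θ) = 0.10646 m.
|ω_rod| = r ω |cosθ| / √(L² − r² sin²θ) = 0.0364·588.9·0.95579/0.10646 = 192.46 rad/s.

192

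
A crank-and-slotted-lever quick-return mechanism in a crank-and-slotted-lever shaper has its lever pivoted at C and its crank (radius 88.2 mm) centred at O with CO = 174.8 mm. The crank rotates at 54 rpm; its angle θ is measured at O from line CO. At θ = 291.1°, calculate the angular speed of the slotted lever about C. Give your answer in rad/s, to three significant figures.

1.52

ω = 5.655 rad/s (from 54 rpm).
Crank pin A relative to C: A = (d + r cosθ, r sinθ); lever angle φ = atan2(r sinθ, d + r cosθ).
Differentiating tanφ: φ̇ = rω(d cosθ + r)/(d² + r² + 2dr cosθ).
d² + r² + 2dr cosθ = |CA|² = 0.0494347 m²;  d cosθ + r = +0.15113 m.
|ω_lever| = |0.0882·5.655·+0.15113| / 0.0494347 = 1.5248 rad/s.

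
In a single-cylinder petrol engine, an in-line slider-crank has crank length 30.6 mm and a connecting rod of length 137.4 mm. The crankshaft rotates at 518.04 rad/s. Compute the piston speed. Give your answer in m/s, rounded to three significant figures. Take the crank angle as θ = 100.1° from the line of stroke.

15.0

ω = 518 rad/s
For an in-line slider-crank, x = r cosθ + √(L² − r² sin²θ), so v = −rω sinθ·[1 + r cosθ/√(L² − r² sin²θ)].
With r = 0.0306 m, L = 0.1374 m, θ = 100.1°: √(L² − r² sin²θ) = 0.13406 m.
v = −0.0306·518·0.98450·[1 + 0.0306·-0.17537/0.13406] = -14.982 m/s.
|v| = 14.982 m/s.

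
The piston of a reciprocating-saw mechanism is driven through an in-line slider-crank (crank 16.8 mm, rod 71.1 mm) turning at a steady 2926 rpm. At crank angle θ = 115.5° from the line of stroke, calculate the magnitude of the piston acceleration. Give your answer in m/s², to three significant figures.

ω = 2π·2926/60 = 306.4 rad/s
x(θ) = r cosθ + √(L² − r² sin²θ); with ω constant, a = ω²·d²x/dθ².
d²x/dθ² = −r cosθ − r²(cos2θ)/√u − r⁴ sin²2θ/(4u^{3/2}),  u = L² − r² sin²θ = 0.00482528 m².
Substituting r = 0.0168 m, L = 0.0711 m, θ = 115.5°: d²x/dθ² = +0.0097537 m.
a = ω²·d²x/dθ² = (306.4)²·(+0.0097537) = +915.75 m/s²;  |a| = 915.75 m/s².

916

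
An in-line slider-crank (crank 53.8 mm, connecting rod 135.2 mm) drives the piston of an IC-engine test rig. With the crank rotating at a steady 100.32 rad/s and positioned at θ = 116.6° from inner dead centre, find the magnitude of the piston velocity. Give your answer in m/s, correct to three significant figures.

3.91

ω = 100.3 rad/s
For an in-line slider-crank, x = r cosθ + √(L² − r² sin²θ), so v = −rω sinθ·[1 + r cosθ/√(L² − r² sin²θ)].
With r = 0.0538 m, L = 0.1352 m, θ = 116.6°: √(L² − r² sin²θ) = 0.12635 m.
v = −0.0538·100.3·0.89415·[1 + 0.0538·-0.44776/0.12635] = -3.9059 m/s.
|v| = 3.9059 m/s.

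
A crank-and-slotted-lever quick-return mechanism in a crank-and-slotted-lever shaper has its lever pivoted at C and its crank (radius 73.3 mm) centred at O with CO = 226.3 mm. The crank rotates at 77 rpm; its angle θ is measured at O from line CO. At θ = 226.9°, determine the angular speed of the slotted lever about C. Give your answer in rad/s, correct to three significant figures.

1.42

ω = 8.063 rad/s (from 77 rpm).
Crank pin A relative to C: A = (d + r cosθ, r sinθ); lever angle φ = atan2(r sinθ, d + r cosθ).
Differentiating tanφ: φ̇ = rω(d cosθ + r)/(d² + r² + 2dr cosθ).
d² + r² + 2dr cosθ = |CA|² = 0.0339166 m²;  d cosθ + r = -0.081325 m.
|ω_lever| = |0.0733·8.063·-0.081325| / 0.0339166 = 1.4172 rad/s.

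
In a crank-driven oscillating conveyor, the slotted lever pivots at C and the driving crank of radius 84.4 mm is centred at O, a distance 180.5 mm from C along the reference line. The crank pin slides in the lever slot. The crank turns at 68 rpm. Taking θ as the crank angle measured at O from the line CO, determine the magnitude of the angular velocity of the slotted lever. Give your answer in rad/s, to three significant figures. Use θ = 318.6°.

2.11

ω = 7.121 rad/s (from 68 rpm).
Crank pin A relative to C: A = (d + r cosθ, r sinθ); lever angle φ = atan2(r sinθ, d + r cosθ).
Differentiating tanφ: φ̇ = rω(d cosθ + r)/(d² + r² + 2dr cosθ).
d² + r² + 2dr cosθ = |CA|² = 0.0625583 m²;  d cosθ + r = +0.2198 m.
|ω_lever| = |0.0844·7.121·+0.2198| / 0.0625583 = 2.1116 rad/s.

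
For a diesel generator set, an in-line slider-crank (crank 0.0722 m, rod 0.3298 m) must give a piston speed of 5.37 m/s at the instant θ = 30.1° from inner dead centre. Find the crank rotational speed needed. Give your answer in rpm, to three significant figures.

For an in-line slider-crank, |v_piston| = rω|sinθ|·[1 + r cosθ/√(L² − r² sin²θ)].
With r = 0.0722 m, L = 0.3298 m, θ = 30.1°: the bracketed kinematic factor |dx/dθ| = 0.043109 m.
ω = v/|dx/dθ| = 5.37/0.043109 = 124.57 rad/s.
N = 60ω/(2π) = 1189.5 rpm.

1190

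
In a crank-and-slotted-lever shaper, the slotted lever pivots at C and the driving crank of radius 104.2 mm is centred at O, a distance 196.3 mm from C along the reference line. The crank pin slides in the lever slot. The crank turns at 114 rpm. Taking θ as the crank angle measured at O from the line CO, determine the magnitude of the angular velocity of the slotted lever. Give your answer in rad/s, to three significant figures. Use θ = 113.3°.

0.995

ω = 11.94 rad/s (from 114 rpm).
Crank pin A relative to C: A = (d + r cosθ, r sinθ); lever angle φ = atan2(r sinθ, d + r cosθ).
Differentiating tanφ: φ̇ = rω(d cosθ + r)/(d² + r² + 2dr cosθ).
d² + r² + 2dr cosθ = |CA|² = 0.03321 m²;  d cosθ + r = +0.026554 m.
|ω_lever| = |0.1042·11.94·+0.026554| / 0.03321 = 0.99465 rad/s.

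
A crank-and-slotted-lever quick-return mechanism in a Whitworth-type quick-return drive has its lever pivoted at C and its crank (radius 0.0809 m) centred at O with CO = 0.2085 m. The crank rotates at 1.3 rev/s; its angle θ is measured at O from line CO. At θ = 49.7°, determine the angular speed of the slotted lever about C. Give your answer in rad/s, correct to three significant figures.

1.98

ω = 8.168 rad/s (from 1.3 rev/s).
Crank pin A relative to C: A = (d + r cosθ, r sinθ); lever angle φ = atan2(r sinθ, d + r cosθ).
Differentiating tanφ: φ̇ = rω(d cosθ + r)/(d² + r² + 2dr cosθ).
d² + r² + 2dr cosθ = |CA|² = 0.0718367 m²;  d cosθ + r = +0.21576 m.
|ω_lever| = |0.0809·8.168·+0.21576| / 0.0718367 = 1.9847 rad/s.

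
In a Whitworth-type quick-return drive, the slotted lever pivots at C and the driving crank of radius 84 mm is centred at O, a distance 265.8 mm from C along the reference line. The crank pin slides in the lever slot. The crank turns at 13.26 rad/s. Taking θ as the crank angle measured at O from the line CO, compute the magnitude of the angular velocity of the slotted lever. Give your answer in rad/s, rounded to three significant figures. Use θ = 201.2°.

ω = 13.26 rad/s
Crank pin A relative to C: A = (d + r cosθ, r sinθ); lever angle φ = atan2(r sinθ, d + r cosθ).
Differentiating tanφ: φ̇ = rω(d cosθ + r)/(d² + r² + 2dr cosθ).
d² + r² + 2dr cosθ = |CA|² = 0.0360733 m²;  d cosθ + r = -0.16381 m.
|ω_lever| = |0.084·13.26·-0.16381| / 0.0360733 = 5.058 rad/s.

5.06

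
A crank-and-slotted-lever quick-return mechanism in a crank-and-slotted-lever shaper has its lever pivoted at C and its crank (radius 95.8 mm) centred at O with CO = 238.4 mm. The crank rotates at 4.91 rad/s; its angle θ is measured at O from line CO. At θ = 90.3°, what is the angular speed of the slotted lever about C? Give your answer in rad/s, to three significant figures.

0.676

ω = 4.91 rad/s
Crank pin A relative to C: A = (d + r cosθ, r sinθ); lever angle φ = atan2(r sinθ, d + r cosθ).
Differentiating tanφ: φ̇ = rω(d cosθ + r)/(d² + r² + 2dr cosθ).
d² + r² + 2dr cosθ = |CA|² = 0.065773 m²;  d cosθ + r = +0.094552 m.
|ω_lever| = |0.0958·4.91·+0.094552| / 0.065773 = 0.67619 rad/s.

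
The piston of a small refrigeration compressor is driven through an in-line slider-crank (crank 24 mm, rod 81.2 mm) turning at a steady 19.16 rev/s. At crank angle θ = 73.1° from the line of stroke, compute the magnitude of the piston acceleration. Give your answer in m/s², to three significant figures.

ω = 2π·19.2 = 120.4 rad/s
x(θ) = r cosθ + √(L² − r² sin²θ); with ω constant, a = ω²·d²x/dθ².
d²x/dθ² = −r cosθ − r²(cos2θ)/√u − r⁴ sin²2θ/(4u^{3/2}),  u = L² − r² sin²θ = 0.00606612 m².
Substituting r = 0.024 m, L = 0.0812 m, θ = 73.1°: d²x/dθ² = -0.00088564 m.
a = ω²·d²x/dθ² = (120.4)²·(-0.00088564) = -12.835 m/s²;  |a| = 12.835 m/s².

12.8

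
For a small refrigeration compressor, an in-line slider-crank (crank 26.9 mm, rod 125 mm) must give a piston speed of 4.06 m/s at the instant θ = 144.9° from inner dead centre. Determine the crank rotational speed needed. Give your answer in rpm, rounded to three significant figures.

3050

For an in-line slider-crank, |v_piston| = rω|sinθ|·[1 + r cosθ/√(L² − r² sin²θ)].
With r = 0.0269 m, L = 0.125 m, θ = 144.9°: the bracketed kinematic factor |dx/dθ| = 0.012723 m.
ω = v/|dx/dθ| = 4.06/0.012723 = 319.1 rad/s.
N = 60ω/(2π) = 3047.2 rpm.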